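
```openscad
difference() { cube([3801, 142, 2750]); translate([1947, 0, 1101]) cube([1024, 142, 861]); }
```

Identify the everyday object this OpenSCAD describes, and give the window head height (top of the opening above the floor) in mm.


A wall with a window opening. The window head height is 1962 mm.

A wall with a rectangular opening subtracted — a window. Sill at z = 1101, opening 861 mm tall, so the head is at 1101 + 861 = 1962 mm.


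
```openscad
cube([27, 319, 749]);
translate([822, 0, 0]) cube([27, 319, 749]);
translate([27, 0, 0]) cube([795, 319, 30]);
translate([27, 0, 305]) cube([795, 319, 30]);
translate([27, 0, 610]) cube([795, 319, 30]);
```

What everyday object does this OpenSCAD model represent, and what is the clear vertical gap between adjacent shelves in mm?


A bookshelf. The clear shelf gap is 275 mm.

Two tall side panels with 3 horizontal boards between them — a bookshelf. The first two shelf undersides are at z = 0 and z = 305; with shelf thickness 30, the clear gap is 305 − 0 − 30 = 275 mm.


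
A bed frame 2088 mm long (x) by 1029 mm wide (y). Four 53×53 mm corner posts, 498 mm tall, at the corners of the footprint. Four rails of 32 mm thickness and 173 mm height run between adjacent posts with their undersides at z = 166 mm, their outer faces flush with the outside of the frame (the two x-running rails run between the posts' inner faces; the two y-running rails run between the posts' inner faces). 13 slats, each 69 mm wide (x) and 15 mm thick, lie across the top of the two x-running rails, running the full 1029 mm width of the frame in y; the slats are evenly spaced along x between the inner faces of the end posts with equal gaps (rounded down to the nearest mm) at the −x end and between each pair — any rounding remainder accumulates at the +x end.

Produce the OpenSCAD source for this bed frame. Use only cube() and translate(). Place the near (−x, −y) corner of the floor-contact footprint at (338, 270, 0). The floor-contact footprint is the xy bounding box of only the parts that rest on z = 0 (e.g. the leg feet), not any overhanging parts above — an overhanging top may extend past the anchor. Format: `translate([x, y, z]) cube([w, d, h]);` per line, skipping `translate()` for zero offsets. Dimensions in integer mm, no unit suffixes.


translate([338, 270, 0]) cube([53, 53, 498]);
translate([338, 1246, 0]) cube([53, 53, 498]);
translate([2373, 270, 0]) cube([53, 53, 498]);
translate([2373, 1246, 0]) cube([53, 53, 498]);
translate([391, 270, 166]) cube([1982, 32, 173]);
translate([391, 1267, 166]) cube([1982, 32, 173]);
translate([338, 323, 166]) cube([32, 923, 173]);
translate([2394, 323, 166]) cube([32, 923, 173]);
translate([468, 270, 339]) cube([69, 1029, 15]);
translate([614, 270, 339]) cube([69, 1029, 15]);
translate([760, 270, 339]) cube([69, 1029, 15]);
translate([906, 270, 339]) cube([69, 1029, 15]);
translate([1052, 270, 339]) cube([69, 1029, 15]);
translate([1198, 270, 339]) cube([69, 1029, 15]);
translate([1344, 270, 339]) cube([69, 1029, 15]);
translate([1490, 270, 339]) cube([69, 1029, 15]);
translate([1636, 270, 339]) cube([69, 1029, 15]);
translate([1782, 270, 339]) cube([69, 1029, 15]);
translate([1928, 270, 339]) cube([69, 1029, 15]);
translate([2074, 270, 339]) cube([69, 1029, 15]);
translate([2220, 270, 339]) cube([69, 1029, 15]);


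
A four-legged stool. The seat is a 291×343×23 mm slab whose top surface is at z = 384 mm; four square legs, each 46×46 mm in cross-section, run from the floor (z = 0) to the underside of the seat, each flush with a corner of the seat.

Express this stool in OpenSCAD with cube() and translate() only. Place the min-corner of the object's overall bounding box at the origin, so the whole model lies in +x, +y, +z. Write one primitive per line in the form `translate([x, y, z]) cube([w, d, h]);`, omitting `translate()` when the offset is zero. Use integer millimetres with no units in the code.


translate([0, 0, 361]) cube([291, 343, 23]);
cube([46, 46, 361]);
translate([245, 0, 0]) cube([46, 46, 361]);
translate([0, 297, 0]) cube([46, 46, 361]);
translate([245, 297, 0]) cube([46, 46, 361]);


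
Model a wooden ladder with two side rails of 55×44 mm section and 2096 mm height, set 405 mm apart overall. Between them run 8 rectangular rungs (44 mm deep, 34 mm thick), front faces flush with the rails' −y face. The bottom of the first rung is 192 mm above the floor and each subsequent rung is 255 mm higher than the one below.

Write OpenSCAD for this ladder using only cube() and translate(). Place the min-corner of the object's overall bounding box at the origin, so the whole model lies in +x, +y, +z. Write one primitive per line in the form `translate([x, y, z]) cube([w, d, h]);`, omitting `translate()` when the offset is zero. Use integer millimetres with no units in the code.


cube([55, 44, 2096]);
translate([350, 0, 0]) cube([55, 44, 2096]);
translate([55, 0, 192]) cube([295, 44, 34]);
translate([55, 0, 447]) cube([295, 44, 34]);
translate([55, 0, 702]) cube([295, 44, 34]);
translate([55, 0, 957]) cube([295, 44, 34]);
translate([55, 0, 1212]) cube([295, 44, 34]);
translate([55, 0, 1467]) cube([295, 44, 34]);
translate([55, 0, 1722]) cube([295, 44, 34]);
translate([55, 0, 1977]) cube([295, 44, 34]);


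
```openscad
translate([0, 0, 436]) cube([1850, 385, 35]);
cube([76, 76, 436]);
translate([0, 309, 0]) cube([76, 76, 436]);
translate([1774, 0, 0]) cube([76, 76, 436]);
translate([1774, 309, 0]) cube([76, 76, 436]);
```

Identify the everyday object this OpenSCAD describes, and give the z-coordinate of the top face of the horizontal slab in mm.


A bench. The seat-top height is 471 mm.

A long slab on four corner posts — a bench. The slab sits at z = 436 with thickness 35, so the top is 436 + 35 = 471 mm.


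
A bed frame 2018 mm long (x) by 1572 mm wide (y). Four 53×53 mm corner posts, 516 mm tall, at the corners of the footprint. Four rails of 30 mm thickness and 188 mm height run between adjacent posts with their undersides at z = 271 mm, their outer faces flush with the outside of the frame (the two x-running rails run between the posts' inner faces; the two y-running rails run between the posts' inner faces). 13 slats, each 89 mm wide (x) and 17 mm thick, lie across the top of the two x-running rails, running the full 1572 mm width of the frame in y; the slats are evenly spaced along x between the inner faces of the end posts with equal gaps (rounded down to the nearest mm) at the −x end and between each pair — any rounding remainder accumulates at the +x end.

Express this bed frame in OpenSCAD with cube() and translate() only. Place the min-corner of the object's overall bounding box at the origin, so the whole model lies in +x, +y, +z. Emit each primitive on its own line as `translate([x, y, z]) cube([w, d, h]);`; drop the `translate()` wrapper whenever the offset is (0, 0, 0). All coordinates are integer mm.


cube([53, 53, 516]);
translate([0, 1519, 0]) cube([53, 53, 516]);
translate([1965, 0, 0]) cube([53, 53, 516]);
translate([1965, 1519, 0]) cube([53, 53, 516]);
translate([53, 0, 271]) cube([1912, 30, 188]);
translate([53, 1542, 271]) cube([1912, 30, 188]);
translate([0, 53, 271]) cube([30, 1466, 188]);
translate([1988, 53, 271]) cube([30, 1466, 188]);
translate([106, 0, 459]) cube([89, 1572, 17]);
translate([248, 0, 459]) cube([89, 1572, 17]);
translate([390, 0, 459]) cube([89, 1572, 17]);
translate([532, 0, 459]) cube([89, 1572, 17]);
translate([674, 0, 459]) cube([89, 1572, 17]);
translate([816, 0, 459]) cube([89, 1572, 17]);
translate([958, 0, 459]) cube([89, 1572, 17]);
translate([1100, 0, 459]) cube([89, 1572, 17]);
translate([1242, 0, 459]) cube([89, 1572, 17]);
translate([1384, 0, 459]) cube([89, 1572, 17]);
translate([1526, 0, 459]) cube([89, 1572, 17]);
translate([1668, 0, 459]) cube([89, 1572, 17]);
translate([1810, 0, 459]) cube([89, 1572, 17]);


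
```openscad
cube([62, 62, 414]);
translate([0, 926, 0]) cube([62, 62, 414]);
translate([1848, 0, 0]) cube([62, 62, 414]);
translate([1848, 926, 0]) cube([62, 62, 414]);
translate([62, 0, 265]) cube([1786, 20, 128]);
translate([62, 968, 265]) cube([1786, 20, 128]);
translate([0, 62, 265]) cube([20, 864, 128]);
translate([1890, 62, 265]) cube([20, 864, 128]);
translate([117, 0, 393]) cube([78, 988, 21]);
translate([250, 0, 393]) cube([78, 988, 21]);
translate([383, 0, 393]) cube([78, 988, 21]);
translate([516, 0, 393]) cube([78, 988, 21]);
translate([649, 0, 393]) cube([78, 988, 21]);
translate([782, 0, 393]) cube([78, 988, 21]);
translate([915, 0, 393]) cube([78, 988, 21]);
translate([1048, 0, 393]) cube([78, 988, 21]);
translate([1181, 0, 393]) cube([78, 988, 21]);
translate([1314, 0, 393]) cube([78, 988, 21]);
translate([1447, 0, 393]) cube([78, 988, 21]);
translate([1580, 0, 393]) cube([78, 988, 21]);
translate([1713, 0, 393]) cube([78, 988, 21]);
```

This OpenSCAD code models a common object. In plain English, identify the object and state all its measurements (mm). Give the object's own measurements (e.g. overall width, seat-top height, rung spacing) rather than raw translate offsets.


A bed frame 1910 mm long (x) by 988 mm wide (y). Four 62×62 mm corner posts, 414 mm tall, at the corners of the footprint. Four rails of 20 mm thickness and 128 mm height run between adjacent posts with their undersides at z = 265 mm, their outer faces flush with the outside of the frame (the two x-running rails run between the posts' inner faces; the two y-running rails run between the posts' inner faces). 13 slats, each 78 mm wide (x) and 21 mm thick, lie across the top of the two x-running rails, running the full 988 mm width of the frame in y; along x they sit between the end posts with a 55 mm gap after the −x posts and between neighbouring slats, leaving 57 mm before the +x posts.


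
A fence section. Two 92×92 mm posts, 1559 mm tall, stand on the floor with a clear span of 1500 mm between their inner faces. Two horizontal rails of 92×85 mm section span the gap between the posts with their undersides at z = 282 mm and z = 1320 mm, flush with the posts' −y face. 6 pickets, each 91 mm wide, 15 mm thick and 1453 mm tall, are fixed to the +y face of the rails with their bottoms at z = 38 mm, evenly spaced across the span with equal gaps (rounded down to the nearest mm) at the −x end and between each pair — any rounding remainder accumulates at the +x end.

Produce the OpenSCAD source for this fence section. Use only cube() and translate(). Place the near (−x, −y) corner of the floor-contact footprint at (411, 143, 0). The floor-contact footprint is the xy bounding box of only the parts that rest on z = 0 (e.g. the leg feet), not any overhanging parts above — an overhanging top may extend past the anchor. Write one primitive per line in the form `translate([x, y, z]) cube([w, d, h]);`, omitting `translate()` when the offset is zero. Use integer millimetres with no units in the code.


translate([411, 143, 0]) cube([92, 92, 1559]);
translate([2003, 143, 0]) cube([92, 92, 1559]);
translate([503, 143, 282]) cube([1500, 92, 85]);
translate([503, 143, 1320]) cube([1500, 92, 85]);
translate([639, 235, 38]) cube([91, 15, 1453]);
translate([866, 235, 38]) cube([91, 15, 1453]);
translate([1093, 235, 38]) cube([91, 15, 1453]);
translate([1320, 235, 38]) cube([91, 15, 1453]);
translate([1547, 235, 38]) cube([91, 15, 1453]);
translate([1774, 235, 38]) cube([91, 15, 1453]);


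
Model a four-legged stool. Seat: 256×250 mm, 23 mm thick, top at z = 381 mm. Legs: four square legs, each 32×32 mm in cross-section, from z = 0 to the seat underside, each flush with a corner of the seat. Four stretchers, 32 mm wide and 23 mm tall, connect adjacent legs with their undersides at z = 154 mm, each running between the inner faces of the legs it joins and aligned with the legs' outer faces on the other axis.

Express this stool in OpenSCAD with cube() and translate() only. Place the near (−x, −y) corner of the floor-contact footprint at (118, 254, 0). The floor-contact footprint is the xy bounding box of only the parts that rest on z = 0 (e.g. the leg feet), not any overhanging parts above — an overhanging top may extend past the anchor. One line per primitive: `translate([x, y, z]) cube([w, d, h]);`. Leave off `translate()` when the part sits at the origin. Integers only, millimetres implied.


translate([118, 254, 358]) cube([256, 250, 23]);
translate([118, 254, 0]) cube([32, 32, 358]);
translate([342, 254, 0]) cube([32, 32, 358]);
translate([118, 472, 0]) cube([32, 32, 358]);
translate([342, 472, 0]) cube([32, 32, 358]);
translate([150, 254, 154]) cube([192, 32, 23]);
translate([150, 472, 154]) cube([192, 32, 23]);
translate([118, 286, 154]) cube([32, 186, 23]);
translate([342, 286, 154]) cube([32, 186, 23]);


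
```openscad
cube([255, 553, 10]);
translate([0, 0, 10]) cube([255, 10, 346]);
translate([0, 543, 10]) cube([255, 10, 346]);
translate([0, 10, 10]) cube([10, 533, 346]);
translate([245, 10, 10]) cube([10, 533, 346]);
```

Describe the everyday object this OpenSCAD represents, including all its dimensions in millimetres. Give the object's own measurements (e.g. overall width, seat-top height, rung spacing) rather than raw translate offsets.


An open-topped rectangular box: outside dimensions 255×553×356 mm, with a uniform wall and base thickness of 10 mm. The base is a full 255×553 slab on the floor; four walls sit on top of the base. The front and back walls (the −y and +y sides) span the full width; the two side walls fit between them.


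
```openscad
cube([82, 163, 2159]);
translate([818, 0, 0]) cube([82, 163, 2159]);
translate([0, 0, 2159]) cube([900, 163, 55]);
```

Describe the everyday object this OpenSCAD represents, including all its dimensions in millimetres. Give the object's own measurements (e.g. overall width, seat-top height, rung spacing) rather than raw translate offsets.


A door frame. The clear opening is 736 mm wide and 2159 mm high. Two 82 mm wide jambs, 163 mm deep, stand either side of the opening from the floor to the top of the opening. A 55 mm thick head sits across the top of both jambs, spanning the full outside width of the frame.


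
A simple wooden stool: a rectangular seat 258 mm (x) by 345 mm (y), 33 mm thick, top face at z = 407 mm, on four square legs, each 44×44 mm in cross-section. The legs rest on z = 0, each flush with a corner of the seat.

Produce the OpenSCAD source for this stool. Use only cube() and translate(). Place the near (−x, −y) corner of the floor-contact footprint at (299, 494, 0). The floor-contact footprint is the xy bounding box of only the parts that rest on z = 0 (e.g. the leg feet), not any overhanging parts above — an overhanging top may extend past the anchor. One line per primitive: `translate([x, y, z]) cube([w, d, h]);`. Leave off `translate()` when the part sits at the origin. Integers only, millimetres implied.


// leg_h = 407 - 33 = 374
translate([299, 494, 374]) cube([258, 345, 33]);
translate([299, 494, 0]) cube([44, 44, 374]);
translate([513, 494, 0]) cube([44, 44, 374]);
translate([299, 795, 0]) cube([44, 44, 374]);
translate([513, 795, 0]) cube([44, 44, 374]);


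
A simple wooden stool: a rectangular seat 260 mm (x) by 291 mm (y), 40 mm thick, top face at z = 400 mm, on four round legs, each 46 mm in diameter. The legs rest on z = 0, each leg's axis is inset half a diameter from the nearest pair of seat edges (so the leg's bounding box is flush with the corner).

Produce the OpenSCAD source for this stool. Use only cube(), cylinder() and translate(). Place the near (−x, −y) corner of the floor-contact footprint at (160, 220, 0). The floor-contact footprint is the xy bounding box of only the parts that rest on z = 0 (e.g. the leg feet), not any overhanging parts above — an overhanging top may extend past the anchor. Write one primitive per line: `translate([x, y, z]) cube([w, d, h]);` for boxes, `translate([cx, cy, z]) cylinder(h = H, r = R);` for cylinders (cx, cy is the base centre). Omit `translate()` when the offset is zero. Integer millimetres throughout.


// leg_h = 400 - 40 = 360
translate([160, 220, 360]) cube([260, 291, 40]);
translate([183, 243, 0]) cylinder(h = 360, r = 23);
translate([397, 243, 0]) cylinder(h = 360, r = 23);
translate([183, 488, 0]) cylinder(h = 360, r = 23);
translate([397, 488, 0]) cylinder(h = 360, r = 23);


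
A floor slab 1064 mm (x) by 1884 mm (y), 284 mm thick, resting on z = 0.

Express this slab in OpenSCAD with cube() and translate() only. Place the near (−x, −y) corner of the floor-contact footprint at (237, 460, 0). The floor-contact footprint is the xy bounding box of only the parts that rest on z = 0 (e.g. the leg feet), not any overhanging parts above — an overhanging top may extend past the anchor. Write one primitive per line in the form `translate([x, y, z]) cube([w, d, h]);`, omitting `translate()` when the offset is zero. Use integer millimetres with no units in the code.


translate([237, 460, 0]) cube([1064, 1884, 284]);


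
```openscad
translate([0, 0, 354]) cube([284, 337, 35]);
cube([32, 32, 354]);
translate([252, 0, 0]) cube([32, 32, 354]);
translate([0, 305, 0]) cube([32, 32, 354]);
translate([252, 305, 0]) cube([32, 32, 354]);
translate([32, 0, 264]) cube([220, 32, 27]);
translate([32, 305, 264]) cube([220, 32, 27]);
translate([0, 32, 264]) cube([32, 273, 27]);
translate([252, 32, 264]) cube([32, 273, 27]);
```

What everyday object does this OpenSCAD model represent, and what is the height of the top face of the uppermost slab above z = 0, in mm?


A stool. The seat height is 389 mm.

A 284×337×35 slab at z = 354 on four corner posts — a stool. The seat top is 354 + 35 = 389 mm.


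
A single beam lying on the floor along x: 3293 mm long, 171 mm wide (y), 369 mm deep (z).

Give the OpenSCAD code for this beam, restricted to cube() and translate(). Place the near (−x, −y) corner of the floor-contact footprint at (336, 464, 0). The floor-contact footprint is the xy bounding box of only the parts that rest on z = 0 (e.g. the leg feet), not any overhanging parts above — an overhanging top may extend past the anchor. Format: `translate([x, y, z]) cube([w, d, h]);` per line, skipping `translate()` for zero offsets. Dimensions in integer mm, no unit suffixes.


translate([336, 464, 0]) cube([3293, 171, 369]);


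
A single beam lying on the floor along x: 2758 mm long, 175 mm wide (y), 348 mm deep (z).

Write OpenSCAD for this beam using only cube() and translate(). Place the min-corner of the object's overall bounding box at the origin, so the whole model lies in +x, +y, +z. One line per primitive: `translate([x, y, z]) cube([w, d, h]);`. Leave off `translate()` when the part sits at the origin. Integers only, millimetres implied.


cube([2758, 175, 348]);


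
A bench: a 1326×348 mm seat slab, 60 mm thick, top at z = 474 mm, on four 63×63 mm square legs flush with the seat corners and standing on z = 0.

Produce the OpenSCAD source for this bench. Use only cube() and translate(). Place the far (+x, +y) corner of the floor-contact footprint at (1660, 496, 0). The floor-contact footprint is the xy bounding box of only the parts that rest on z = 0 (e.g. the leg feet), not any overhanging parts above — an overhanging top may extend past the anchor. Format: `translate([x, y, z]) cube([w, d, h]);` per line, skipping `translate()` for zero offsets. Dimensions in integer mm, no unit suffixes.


// leg_h = 474 − 60 = 414
translate([334, 148, 414]) cube([1326, 348, 60]);
translate([334, 148, 0]) cube([63, 63, 414]);
translate([334, 433, 0]) cube([63, 63, 414]);
translate([1597, 148, 0]) cube([63, 63, 414]);
translate([1597, 433, 0]) cube([63, 63, 414]);


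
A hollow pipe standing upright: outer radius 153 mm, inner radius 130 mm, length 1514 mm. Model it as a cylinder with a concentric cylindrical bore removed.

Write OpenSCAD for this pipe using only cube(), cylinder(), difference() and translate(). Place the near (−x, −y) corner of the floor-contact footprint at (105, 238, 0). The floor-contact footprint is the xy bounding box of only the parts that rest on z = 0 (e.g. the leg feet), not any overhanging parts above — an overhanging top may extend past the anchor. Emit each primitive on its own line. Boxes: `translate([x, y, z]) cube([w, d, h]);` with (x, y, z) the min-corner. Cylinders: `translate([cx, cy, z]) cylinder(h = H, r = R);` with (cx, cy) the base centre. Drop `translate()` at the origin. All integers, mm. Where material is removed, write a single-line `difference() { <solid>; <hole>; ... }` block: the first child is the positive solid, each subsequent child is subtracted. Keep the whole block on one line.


difference() { translate([258, 391, 0]) cylinder(h = 1514, r = 153); translate([258, 391, 0]) cylinder(h = 1514, r = 130); }


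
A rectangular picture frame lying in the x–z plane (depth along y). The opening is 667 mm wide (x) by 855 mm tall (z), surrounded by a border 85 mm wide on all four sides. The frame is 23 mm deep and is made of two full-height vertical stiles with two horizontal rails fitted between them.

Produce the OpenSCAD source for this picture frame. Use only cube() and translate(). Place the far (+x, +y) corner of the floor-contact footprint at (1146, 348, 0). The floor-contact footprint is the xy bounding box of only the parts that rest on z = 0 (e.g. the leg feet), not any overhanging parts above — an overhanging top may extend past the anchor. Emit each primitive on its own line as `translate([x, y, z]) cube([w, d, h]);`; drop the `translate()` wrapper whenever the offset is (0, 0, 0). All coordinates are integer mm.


translate([309, 325, 0]) cube([85, 23, 1025]);
translate([1061, 325, 0]) cube([85, 23, 1025]);
translate([394, 325, 0]) cube([667, 23, 85]);
translate([394, 325, 940]) cube([667, 23, 85]);


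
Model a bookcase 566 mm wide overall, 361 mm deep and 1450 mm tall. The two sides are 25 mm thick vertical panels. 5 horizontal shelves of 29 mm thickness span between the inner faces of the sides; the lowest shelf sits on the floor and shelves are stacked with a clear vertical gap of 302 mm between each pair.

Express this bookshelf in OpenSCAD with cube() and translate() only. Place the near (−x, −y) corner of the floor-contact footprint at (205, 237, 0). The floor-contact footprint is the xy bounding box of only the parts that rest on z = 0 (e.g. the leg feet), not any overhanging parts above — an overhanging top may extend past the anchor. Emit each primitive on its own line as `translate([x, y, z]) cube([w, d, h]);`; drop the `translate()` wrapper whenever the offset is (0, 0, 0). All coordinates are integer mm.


translate([205, 237, 0]) cube([25, 361, 1450]);
translate([746, 237, 0]) cube([25, 361, 1450]);
translate([230, 237, 0]) cube([516, 361, 29]);
translate([230, 237, 331]) cube([516, 361, 29]);
translate([230, 237, 662]) cube([516, 361, 29]);
translate([230, 237, 993]) cube([516, 361, 29]);
translate([230, 237, 1324]) cube([516, 361, 29]);


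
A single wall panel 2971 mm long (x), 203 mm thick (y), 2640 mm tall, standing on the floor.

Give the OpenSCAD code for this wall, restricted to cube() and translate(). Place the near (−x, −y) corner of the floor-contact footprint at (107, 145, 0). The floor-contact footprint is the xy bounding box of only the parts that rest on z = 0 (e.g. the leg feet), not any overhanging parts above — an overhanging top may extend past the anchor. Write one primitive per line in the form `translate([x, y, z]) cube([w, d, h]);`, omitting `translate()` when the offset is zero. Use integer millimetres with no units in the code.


translate([107, 145, 0]) cube([2971, 203, 2640]);


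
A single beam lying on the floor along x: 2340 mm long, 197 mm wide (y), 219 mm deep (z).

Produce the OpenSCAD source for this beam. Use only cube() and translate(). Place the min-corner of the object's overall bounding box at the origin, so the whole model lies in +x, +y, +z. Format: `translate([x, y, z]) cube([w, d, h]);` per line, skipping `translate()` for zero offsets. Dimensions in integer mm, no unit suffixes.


cube([2340, 197, 219]);


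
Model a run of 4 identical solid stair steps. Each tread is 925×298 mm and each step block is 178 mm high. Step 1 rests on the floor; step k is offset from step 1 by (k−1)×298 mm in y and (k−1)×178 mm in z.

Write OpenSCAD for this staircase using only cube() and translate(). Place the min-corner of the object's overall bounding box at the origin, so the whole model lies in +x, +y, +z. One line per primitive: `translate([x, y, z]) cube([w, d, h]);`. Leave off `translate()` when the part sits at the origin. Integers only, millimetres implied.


cube([925, 298, 178]);
translate([0, 298, 178]) cube([925, 298, 178]);
translate([0, 596, 356]) cube([925, 298, 178]);
translate([0, 894, 534]) cube([925, 298, 178]);


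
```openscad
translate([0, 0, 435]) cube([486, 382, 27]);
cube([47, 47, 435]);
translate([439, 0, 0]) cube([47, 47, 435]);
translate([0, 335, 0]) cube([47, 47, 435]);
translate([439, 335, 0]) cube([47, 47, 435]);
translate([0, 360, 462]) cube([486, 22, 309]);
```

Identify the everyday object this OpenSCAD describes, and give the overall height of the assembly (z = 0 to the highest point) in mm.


A chair. The overall height is 771 mm.

A slab on four corner posts with a tall panel at the back — a chair. The seat slab sits at z = 435 with thickness 27, and the 309 mm backrest starts at the seat top, so the overall height is 435 + 27 + 309 = 771 mm.


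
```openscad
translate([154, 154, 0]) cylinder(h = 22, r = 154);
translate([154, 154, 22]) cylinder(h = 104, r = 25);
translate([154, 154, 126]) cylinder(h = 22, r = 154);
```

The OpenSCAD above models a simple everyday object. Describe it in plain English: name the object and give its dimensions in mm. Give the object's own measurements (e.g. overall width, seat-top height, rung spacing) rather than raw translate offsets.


A spool: two coaxial disc flanges of radius 154 mm and thickness 22 mm, joined by a core cylinder of radius 25 mm and height 104 mm. The lower flange rests on z = 0 and the three cylinders share a vertical axis.


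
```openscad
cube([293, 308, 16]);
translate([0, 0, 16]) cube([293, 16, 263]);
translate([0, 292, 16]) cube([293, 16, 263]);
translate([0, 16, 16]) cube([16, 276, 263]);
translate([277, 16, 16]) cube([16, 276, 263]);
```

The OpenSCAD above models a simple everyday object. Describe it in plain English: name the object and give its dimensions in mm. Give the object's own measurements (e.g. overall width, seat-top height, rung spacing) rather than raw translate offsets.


An open-topped rectangular box: outside dimensions 293×308×279 mm, with a uniform wall and base thickness of 16 mm. The base is a full 293×308 slab on the floor; four walls sit on top of the base. The front and back walls (the −y and +y sides) span the full width; the two side walls fit between them.


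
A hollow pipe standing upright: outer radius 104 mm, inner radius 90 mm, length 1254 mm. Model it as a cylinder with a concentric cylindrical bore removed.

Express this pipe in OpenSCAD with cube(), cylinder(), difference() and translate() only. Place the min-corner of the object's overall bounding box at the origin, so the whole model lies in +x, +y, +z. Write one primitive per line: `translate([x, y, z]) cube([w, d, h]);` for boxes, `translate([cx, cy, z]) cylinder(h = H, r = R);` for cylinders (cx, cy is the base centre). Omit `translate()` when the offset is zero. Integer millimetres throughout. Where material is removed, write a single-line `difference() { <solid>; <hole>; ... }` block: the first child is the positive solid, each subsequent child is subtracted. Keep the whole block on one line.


difference() { translate([104, 104, 0]) cylinder(h = 1254, r = 104); translate([104, 104, 0]) cylinder(h = 1254, r = 90); }


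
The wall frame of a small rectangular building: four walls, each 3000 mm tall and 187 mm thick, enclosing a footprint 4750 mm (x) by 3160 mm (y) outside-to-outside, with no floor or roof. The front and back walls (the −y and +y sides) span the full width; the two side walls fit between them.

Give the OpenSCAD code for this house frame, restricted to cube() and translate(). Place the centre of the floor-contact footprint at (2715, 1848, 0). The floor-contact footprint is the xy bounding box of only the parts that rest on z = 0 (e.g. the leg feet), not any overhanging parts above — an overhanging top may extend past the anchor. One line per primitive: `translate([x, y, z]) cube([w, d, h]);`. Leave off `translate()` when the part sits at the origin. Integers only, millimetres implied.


translate([340, 268, 0]) cube([4750, 187, 3000]);
translate([340, 3241, 0]) cube([4750, 187, 3000]);
translate([340, 455, 0]) cube([187, 2786, 3000]);
translate([4903, 455, 0]) cube([187, 2786, 3000]);


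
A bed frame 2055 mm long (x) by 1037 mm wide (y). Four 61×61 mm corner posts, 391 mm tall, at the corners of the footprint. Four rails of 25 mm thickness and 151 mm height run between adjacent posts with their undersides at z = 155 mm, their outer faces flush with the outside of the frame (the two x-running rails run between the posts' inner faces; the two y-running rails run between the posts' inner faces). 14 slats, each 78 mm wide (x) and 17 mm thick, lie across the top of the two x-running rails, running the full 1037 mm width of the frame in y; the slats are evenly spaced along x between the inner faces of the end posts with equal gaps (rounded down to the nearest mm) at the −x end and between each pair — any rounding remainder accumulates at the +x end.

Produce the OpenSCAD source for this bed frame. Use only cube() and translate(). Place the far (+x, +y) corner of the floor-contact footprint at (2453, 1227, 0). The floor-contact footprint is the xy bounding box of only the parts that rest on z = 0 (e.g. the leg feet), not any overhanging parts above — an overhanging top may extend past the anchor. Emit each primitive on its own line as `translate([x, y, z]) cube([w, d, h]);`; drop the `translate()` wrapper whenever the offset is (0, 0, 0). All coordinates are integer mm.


// slat z = rail_z + rail_h = 155 + 151 = 306
// slat gap = ⌊(1933 − 14·78) / 15⌋ = 56
translate([398, 190, 0]) cube([61, 61, 391]);
translate([398, 1166, 0]) cube([61, 61, 391]);
translate([2392, 190, 0]) cube([61, 61, 391]);
translate([2392, 1166, 0]) cube([61, 61, 391]);
translate([459, 190, 155]) cube([1933, 25, 151]);
translate([459, 1202, 155]) cube([1933, 25, 151]);
translate([398, 251, 155]) cube([25, 915, 151]);
translate([2428, 251, 155]) cube([25, 915, 151]);
translate([515, 190, 306]) cube([78, 1037, 17]);
translate([649, 190, 306]) cube([78, 1037, 17]);
translate([783, 190, 306]) cube([78, 1037, 17]);
translate([917, 190, 306]) cube([78, 1037, 17]);
translate([1051, 190, 306]) cube([78, 1037, 17]);
translate([1185, 190, 306]) cube([78, 1037, 17]);
translate([1319, 190, 306]) cube([78, 1037, 17]);
translate([1453, 190, 306]) cube([78, 1037, 17]);
translate([1587, 190, 306]) cube([78, 1037, 17]);
translate([1721, 190, 306]) cube([78, 1037, 17]);
translate([1855, 190, 306]) cube([78, 1037, 17]);
translate([1989, 190, 306]) cube([78, 1037, 17]);
translate([2123, 190, 306]) cube([78, 1037, 17]);
translate([2257, 190, 306]) cube([78, 1037, 17]);


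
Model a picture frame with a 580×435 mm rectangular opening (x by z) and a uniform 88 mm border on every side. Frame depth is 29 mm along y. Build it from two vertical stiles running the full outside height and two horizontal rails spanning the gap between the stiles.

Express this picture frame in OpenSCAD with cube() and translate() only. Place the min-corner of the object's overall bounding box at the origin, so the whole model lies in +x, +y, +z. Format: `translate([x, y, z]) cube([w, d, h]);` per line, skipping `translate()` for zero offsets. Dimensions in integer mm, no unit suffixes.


cube([88, 29, 611]);
translate([668, 0, 0]) cube([88, 29, 611]);
translate([88, 0, 0]) cube([580, 29, 88]);
translate([88, 0, 523]) cube([580, 29, 88]);


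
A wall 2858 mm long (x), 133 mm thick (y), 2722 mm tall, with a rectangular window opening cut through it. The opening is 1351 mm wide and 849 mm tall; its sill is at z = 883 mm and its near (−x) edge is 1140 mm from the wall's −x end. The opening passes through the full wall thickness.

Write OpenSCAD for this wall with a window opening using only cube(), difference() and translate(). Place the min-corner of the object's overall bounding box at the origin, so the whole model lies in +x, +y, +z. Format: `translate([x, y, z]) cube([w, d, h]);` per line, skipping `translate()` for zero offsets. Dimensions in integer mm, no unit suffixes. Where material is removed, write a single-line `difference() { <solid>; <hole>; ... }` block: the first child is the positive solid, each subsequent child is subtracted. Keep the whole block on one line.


difference() { cube([2858, 133, 2722]); translate([1140, 0, 883]) cube([1351, 133, 849]); }


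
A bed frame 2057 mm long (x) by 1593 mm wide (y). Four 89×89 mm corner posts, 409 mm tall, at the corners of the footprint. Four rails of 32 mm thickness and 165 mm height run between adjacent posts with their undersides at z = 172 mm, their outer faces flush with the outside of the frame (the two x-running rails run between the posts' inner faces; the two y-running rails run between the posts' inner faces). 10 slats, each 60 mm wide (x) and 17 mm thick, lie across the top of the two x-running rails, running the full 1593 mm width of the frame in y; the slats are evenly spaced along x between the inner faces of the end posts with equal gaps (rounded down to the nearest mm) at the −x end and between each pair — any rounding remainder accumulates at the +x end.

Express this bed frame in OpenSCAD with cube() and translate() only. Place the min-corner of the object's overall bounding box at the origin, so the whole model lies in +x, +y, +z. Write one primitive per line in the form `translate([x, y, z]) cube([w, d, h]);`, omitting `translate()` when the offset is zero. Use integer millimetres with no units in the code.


// slat z = rail_z + rail_h = 172 + 165 = 337
// slat gap = ⌊(1879 − 10·60) / 11⌋ = 116
cube([89, 89, 409]);
translate([0, 1504, 0]) cube([89, 89, 409]);
translate([1968, 0, 0]) cube([89, 89, 409]);
translate([1968, 1504, 0]) cube([89, 89, 409]);
translate([89, 0, 172]) cube([1879, 32, 165]);
translate([89, 1561, 172]) cube([1879, 32, 165]);
translate([0, 89, 172]) cube([32, 1415, 165]);
translate([2025, 89, 172]) cube([32, 1415, 165]);
translate([205, 0, 337]) cube([60, 1593, 17]);
translate([381, 0, 337]) cube([60, 1593, 17]);
translate([557, 0, 337]) cube([60, 1593, 17]);
translate([733, 0, 337]) cube([60, 1593, 17]);
translate([909, 0, 337]) cube([60, 1593, 17]);
translate([1085, 0, 337]) cube([60, 1593, 17]);
translate([1261, 0, 337]) cube([60, 1593, 17]);
translate([1437, 0, 337]) cube([60, 1593, 17]);
translate([1613, 0, 337]) cube([60, 1593, 17]);
translate([1789, 0, 337]) cube([60, 1593, 17]);


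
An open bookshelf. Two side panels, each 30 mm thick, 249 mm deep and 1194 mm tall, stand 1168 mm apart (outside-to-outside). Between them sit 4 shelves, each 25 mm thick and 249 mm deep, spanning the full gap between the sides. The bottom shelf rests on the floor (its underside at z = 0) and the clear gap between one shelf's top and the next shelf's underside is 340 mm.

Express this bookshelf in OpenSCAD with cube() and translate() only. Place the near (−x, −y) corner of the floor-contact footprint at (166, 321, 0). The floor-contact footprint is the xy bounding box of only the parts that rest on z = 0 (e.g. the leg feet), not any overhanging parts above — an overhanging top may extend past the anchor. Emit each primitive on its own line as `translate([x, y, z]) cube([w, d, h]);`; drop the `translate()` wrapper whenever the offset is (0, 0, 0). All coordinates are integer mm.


translate([166, 321, 0]) cube([30, 249, 1194]);
translate([1304, 321, 0]) cube([30, 249, 1194]);
translate([196, 321, 0]) cube([1108, 249, 25]);
translate([196, 321, 365]) cube([1108, 249, 25]);
translate([196, 321, 730]) cube([1108, 249, 25]);
translate([196, 321, 1095]) cube([1108, 249, 25]);


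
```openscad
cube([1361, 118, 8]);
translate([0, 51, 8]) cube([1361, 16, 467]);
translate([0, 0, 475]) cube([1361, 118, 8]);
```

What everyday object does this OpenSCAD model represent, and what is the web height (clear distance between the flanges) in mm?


An I-beam. The web height is 467 mm.

Two wide flanges with a thin centred web — an I-beam. Overall 483 mm minus two 8 mm flanges gives a web of 483 − 2·8 = 467 mm.


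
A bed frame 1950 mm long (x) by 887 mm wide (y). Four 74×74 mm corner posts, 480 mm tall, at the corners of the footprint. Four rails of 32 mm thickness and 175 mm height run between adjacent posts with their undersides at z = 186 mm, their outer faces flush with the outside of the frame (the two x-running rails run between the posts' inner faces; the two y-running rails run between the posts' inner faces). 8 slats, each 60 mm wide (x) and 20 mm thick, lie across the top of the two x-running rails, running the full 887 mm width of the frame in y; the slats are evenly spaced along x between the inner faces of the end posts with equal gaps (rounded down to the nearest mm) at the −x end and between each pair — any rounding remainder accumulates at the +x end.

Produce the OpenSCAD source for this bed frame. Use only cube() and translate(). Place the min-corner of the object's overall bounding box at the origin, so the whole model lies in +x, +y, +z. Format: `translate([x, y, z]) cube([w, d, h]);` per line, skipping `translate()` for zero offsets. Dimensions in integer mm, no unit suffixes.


cube([74, 74, 480]);
translate([0, 813, 0]) cube([74, 74, 480]);
translate([1876, 0, 0]) cube([74, 74, 480]);
translate([1876, 813, 0]) cube([74, 74, 480]);
translate([74, 0, 186]) cube([1802, 32, 175]);
translate([74, 855, 186]) cube([1802, 32, 175]);
translate([0, 74, 186]) cube([32, 739, 175]);
translate([1918, 74, 186]) cube([32, 739, 175]);
translate([220, 0, 361]) cube([60, 887, 20]);
translate([426, 0, 361]) cube([60, 887, 20]);
translate([632, 0, 361]) cube([60, 887, 20]);
translate([838, 0, 361]) cube([60, 887, 20]);
translate([1044, 0, 361]) cube([60, 887, 20]);
translate([1250, 0, 361]) cube([60, 887, 20]);
translate([1456, 0, 361]) cube([60, 887, 20]);
translate([1662, 0, 361]) cube([60, 887, 20]);


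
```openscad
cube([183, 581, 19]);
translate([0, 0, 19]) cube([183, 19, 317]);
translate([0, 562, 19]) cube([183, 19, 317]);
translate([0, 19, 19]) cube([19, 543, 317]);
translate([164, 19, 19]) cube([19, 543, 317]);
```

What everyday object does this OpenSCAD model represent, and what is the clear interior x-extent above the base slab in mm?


An open box. The internal width is 145 mm.

A 183×581 base slab with four walls standing on it — an open box. The base is 183 mm wide and the walls are 19 mm thick, so the internal width is 183 − 2 × 19 = 145 mm.


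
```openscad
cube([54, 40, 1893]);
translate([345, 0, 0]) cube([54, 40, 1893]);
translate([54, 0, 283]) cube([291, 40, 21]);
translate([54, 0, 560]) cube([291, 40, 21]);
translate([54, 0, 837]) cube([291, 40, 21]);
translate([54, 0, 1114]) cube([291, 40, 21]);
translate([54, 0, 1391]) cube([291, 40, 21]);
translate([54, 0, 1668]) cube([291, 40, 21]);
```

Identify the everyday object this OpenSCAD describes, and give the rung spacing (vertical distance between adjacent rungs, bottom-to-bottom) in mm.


A ladder. The rung spacing is 277 mm.

Two tall 54×40 posts with 6 short bars between them — a ladder. Adjacent rungs sit at z = 283 and z = 560, so the spacing is 560 − 283 = 277 mm.


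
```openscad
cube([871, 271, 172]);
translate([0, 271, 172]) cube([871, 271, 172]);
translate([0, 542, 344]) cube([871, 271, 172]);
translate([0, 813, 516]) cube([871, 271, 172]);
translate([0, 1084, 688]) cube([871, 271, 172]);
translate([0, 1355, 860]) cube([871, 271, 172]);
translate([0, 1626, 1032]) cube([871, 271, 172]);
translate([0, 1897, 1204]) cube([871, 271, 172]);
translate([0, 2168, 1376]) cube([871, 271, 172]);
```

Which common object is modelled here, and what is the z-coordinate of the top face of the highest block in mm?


A staircase. The total rise is 1548 mm.

9 identical blocks, each offset up and back from the previous — a staircase. Each step is 172 mm tall and there are 9 of them, so the total rise is 9 × 172 = 1548 mm.
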